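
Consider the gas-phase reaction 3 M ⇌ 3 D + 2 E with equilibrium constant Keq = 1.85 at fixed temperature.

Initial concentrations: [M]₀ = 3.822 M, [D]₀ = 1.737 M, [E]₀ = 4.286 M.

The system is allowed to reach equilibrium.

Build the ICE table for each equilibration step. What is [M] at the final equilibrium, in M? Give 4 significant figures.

Q₀ = 1.724 vs Keq = 1.85 ⇒ Q<K, forward
Step 1:
                   M          D          E
  Initial      3.822      1.737      4.286
  Change      -0.025      0.025    0.01667
  Equil        3.797      1.762      4.303
  solve Keq expr → x = 0.008333; check Q = 1.85

[M]_eq = 3.797 M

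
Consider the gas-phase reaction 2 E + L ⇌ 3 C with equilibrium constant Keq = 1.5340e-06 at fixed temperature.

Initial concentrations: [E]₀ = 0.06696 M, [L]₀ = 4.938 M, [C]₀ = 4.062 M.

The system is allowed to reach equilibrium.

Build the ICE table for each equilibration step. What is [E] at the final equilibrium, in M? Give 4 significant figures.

Q₀ = 3027 vs Keq = 1.5340e-06 ⇒ Q>K, reverse
Step 1:
                   E          L          C
  init       0.06696      4.938      4.062
  Δ             2.68       1.34      -4.02
  eq           2.747      6.278    0.04173
  solve Keq expr → x = -1.34; check Q = 1.5340e-06

[E]_eq = 2.747 M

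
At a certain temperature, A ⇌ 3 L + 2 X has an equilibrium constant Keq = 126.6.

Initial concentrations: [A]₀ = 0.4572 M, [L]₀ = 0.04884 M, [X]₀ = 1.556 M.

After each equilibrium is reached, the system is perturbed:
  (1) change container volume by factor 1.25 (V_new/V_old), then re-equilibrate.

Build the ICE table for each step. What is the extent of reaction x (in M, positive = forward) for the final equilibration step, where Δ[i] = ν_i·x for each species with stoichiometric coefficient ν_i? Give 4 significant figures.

Q₀ = 6.1694e-04 vs Keq = 126.6 ⇒ Q<K, forward
Step 1:
                    A           L           X
  I            0.4572     0.04884       1.556
  C           -0.3836       1.151      0.7672
  E            0.0736         1.2       2.323
  solve Keq expr → x = 0.3836; check Q = 126.6
Then change container volume by factor 1.25 (V_new/V_old).
Step 2:
                    A           L           X
  I           0.05888      0.9597       1.859
  C          -0.02649     0.07947     0.05298
  E           0.03239       1.039       1.912
  solve Keq expr → x = 0.02649; check Q = 126.6

x = 0.02649 M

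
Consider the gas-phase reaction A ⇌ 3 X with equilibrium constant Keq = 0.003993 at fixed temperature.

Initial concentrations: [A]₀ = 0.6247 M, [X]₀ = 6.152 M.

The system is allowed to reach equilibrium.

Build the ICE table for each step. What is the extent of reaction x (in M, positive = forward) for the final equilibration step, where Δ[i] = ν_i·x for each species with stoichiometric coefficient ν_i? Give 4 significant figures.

Q₀ = 372.7 vs Keq = 0.003993 ⇒ Q>K, reverse
Step 1:
                   A          X
  Initial     0.6247      6.152
  Change       1.978     -5.934
  Equil        2.603     0.2182
  solve Keq expr → x = -1.978; check Q = 0.003993

x = -1.978 M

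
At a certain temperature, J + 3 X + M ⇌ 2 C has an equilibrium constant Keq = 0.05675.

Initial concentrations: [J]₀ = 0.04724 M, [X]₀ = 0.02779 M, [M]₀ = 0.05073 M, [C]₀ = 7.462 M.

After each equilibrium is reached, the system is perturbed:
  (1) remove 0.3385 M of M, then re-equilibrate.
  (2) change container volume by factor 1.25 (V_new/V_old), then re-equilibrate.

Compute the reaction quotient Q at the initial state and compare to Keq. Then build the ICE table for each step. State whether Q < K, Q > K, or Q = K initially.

Q₀ = 1.0826e+09 vs Keq = 0.05675 ⇒ Q>K, reverse
Step 1:
                  J         X         M         C
  Initial   0.04724   0.02779   0.05073     7.462
  Change      1.611     4.834     1.611    -3.223
  Equil       1.658     4.862     1.662     4.239
  solve Keq expr → x = -1.611; check Q = 0.05675
Then remove 0.3385 M of M.
Step 2:
                  J         X         M         C
  Initial     1.658     4.862     1.323     4.239
  Change    0.05542    0.1663   0.05542   -0.1108
  Equil       1.714     5.028     1.379     4.129
  solve Keq expr → x = -0.05542; check Q = 0.05675
Then change container volume by factor 1.25 (V_new/V_old).
Step 3:
                  J         X         M         C
  Initial     1.371     4.022     1.103     3.303
  Change     0.1354    0.4061    0.1354   -0.2707
  Equil       1.506     4.428     1.238     3.032
  solve Keq expr → x = -0.1354; check Q = 0.05675

Q₀ = 1.0826e+09; Q > K (proceeds reverse)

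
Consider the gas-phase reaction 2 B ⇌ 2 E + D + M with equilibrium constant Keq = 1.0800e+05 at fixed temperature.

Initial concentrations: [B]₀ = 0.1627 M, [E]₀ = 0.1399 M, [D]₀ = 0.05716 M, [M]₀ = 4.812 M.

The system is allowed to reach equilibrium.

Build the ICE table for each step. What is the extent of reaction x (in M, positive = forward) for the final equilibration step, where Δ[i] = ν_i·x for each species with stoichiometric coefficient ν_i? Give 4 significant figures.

Q₀ = 0.2034 vs Keq = 1.0800e+05 ⇒ Q<K, forward
Step 1:
                    B           E           D           M
  I            0.1627      0.1399     0.05716       4.812
  C           -0.1619      0.1619     0.08097     0.08097
  E        7.5510e-04      0.3018      0.1381       4.893
  solve Keq expr → x = 0.08097; check Q = 1.0800e+05

x = 0.08097 M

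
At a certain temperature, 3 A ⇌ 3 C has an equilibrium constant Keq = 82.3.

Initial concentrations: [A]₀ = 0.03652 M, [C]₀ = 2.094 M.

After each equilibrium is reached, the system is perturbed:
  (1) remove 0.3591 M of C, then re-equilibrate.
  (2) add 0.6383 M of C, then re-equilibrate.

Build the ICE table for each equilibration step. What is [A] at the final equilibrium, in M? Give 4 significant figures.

[A]_eq = 0.4504 M

Q₀ = 1.8851e+05 vs Keq = 82.3 ⇒ Q>K, reverse
Step 1:
                   A          C
  I          0.03652      2.094
  C           0.3617    -0.3617
  E           0.3982      1.732
  solve Keq expr → x = -0.1206; check Q = 82.3
Then remove 0.3591 M of C.
Step 2:
                   A          C
  I           0.3982      1.373
  C         -0.06712    0.06712
  E           0.3311       1.44
  solve Keq expr → x = 0.02237; check Q = 82.3
Then add 0.6383 M of C.
Step 3:
                   A          C
  I           0.3311      2.079
  C           0.1193    -0.1193
  E           0.4504      1.959
  solve Keq expr → x = -0.03977; check Q = 82.3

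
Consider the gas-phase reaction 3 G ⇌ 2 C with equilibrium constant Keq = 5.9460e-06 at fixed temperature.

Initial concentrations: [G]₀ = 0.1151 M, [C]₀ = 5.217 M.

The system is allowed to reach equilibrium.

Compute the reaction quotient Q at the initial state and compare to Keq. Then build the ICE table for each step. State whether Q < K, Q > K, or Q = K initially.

Q₀ = 1.7849e+04; Q > K (proceeds reverse)

Q₀ = 1.7849e+04 vs Keq = 5.9460e-06 ⇒ Q>K, reverse
Step 1:
                  G         C
  I          0.1151     5.217
  C           7.745    -5.163
  E            7.86   0.05373
  solve Keq expr → x = -2.582; check Q = 5.9460e-06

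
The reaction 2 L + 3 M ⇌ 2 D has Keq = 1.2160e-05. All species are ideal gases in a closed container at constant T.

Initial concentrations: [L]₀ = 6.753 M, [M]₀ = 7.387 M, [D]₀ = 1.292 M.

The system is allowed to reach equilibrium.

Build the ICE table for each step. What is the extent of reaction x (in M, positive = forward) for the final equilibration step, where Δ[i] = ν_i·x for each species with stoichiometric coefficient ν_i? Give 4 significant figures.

Q₀ = 9.0809e-05 vs Keq = 1.2160e-05 ⇒ Q>K, reverse
Step 1:
                  L         M         D
  init        6.753     7.387     1.292
  Δ          0.6642    0.9963   -0.6642
  eq          7.417     8.383    0.6278
  solve Keq expr → x = -0.3321; check Q = 1.2160e-05

x = -0.3321 M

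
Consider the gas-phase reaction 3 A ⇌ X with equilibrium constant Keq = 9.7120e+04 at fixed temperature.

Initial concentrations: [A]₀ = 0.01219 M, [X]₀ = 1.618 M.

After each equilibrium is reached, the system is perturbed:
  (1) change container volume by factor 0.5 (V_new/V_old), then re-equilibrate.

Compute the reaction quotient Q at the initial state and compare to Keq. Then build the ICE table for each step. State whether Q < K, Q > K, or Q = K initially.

Q₀ = 8.9324e+05; Q > K (proceeds reverse)

Q₀ = 8.9324e+05 vs Keq = 9.7120e+04 ⇒ Q>K, reverse
Step 1:
                   A          X
  Initial    0.01219      1.618
  Change     0.01333  -0.004442
  Equil      0.02552      1.614
  solve Keq expr → x = -0.004442; check Q = 9.7120e+04
Then change container volume by factor 0.5 (V_new/V_old).
Step 2:
                   A          X
  Initial    0.05103      3.227
  Change    -0.01886   0.006288
  Equil      0.03217      3.233
  solve Keq expr → x = 0.006288; check Q = 9.7120e+04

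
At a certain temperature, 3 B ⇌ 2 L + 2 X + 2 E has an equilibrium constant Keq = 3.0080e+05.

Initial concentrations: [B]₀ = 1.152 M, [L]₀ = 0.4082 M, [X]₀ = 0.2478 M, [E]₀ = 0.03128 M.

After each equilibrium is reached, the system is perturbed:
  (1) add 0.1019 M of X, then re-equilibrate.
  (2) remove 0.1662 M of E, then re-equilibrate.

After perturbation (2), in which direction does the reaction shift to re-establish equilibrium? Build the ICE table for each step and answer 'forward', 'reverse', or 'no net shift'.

Direction: forward

Q₀ = 6.5482e-06 vs Keq = 3.0080e+05 ⇒ Q<K, forward
Step 1:
                    B           L           X           E
  Initial       1.152      0.4082      0.2478     0.03128
  Change       -1.138      0.7585      0.7585      0.7585
  Equil       0.01419       1.167       1.006      0.7898
  solve Keq expr → x = 0.3793; check Q = 3.0080e+05
Then add 0.1019 M of X.
Step 2:
                    B           L           X           E
  Initial     0.01419       1.167       1.108      0.7898
  Change   9.2382e-04 -6.1588e-04 -6.1588e-04 -6.1588e-04
  Equil       0.01512       1.166       1.108      0.7892
  solve Keq expr → x = -3.0794e-04; check Q = 3.0080e+05
Then remove 0.1662 M of E.
Step 3:
                    B           L           X           E
  Initial     0.01512       1.166       1.108       0.623
  Change    -0.002163    0.001442    0.001442    0.001442
  Equil       0.01295       1.168       1.109      0.6244
  solve Keq expr → x = 7.2099e-04; check Q = 3.0080e+05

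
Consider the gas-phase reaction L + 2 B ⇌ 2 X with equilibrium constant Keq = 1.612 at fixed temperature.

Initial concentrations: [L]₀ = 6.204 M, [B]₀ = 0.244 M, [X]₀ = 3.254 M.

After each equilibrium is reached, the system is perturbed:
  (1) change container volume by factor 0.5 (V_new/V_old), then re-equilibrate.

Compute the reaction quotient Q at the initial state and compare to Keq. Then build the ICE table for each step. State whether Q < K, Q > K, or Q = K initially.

Q₀ = 28.67; Q > K (proceeds reverse)

Q₀ = 28.67 vs Keq = 1.612 ⇒ Q>K, reverse
Step 1:
                   L          B          X
  init         6.204      0.244      3.254
  Δ           0.2909     0.5818    -0.5818
  eq           6.495     0.8258      2.672
  solve Keq expr → x = -0.2909; check Q = 1.612
Then change container volume by factor 0.5 (V_new/V_old).
Step 2:
                   L          B          X
  init         12.99      1.652      5.344
  Δ          -0.1946    -0.3892     0.3892
  eq            12.8      1.262      5.734
  solve Keq expr → x = 0.1946; check Q = 1.612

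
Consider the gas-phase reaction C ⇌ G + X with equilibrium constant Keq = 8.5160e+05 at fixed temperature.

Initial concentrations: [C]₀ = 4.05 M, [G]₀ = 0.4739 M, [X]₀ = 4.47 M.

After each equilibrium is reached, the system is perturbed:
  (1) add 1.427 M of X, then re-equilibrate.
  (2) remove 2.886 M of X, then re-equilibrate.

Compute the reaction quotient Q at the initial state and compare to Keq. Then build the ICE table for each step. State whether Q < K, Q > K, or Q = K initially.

Q₀ = 0.523; Q < K (proceeds forward)

Q₀ = 0.523 vs Keq = 8.5160e+05 ⇒ Q<K, forward
Step 1:
                    C           G           X
  I              4.05      0.4739        4.47
  C             -4.05        4.05        4.05
  E        4.5260e-05       4.524        8.52
  solve Keq expr → x = 4.05; check Q = 8.5160e+05
Then add 1.427 M of X.
Step 2:
                    C           G           X
  I        4.5260e-05       4.524       9.947
  C        7.5804e-06 -7.5804e-06 -7.5804e-06
  E        5.2840e-05       4.524       9.947
  solve Keq expr → x = -7.5804e-06; check Q = 8.5160e+05
Then remove 2.886 M of X.
Step 3:
                    C           G           X
  I        5.2840e-05       4.524       7.061
  C       -1.5331e-05  1.5331e-05  1.5331e-05
  E        3.7509e-05       4.524       7.061
  solve Keq expr → x = 1.5331e-05; check Q = 8.5160e+05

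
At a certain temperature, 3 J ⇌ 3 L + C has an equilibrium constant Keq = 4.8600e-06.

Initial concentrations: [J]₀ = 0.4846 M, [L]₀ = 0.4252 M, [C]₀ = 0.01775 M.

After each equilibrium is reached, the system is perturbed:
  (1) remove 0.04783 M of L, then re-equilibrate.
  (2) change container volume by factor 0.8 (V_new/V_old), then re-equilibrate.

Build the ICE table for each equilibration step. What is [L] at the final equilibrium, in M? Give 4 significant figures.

Q₀ = 0.01199 vs Keq = 4.8600e-06 ⇒ Q>K, reverse
Step 1:
                  J         L         C
  init       0.4846    0.4252   0.01775
  Δ         0.05321  -0.05321  -0.01774
  eq         0.5378     0.372 1.4686e-05
  solve Keq expr → x = -0.01774; check Q = 4.8600e-06
Then remove 0.04783 M of L.
Step 2:
                  J         L         C
  init       0.5378    0.3242 1.4686e-05
  Δ       -2.2499e-05 2.2499e-05 7.4997e-06
  eq         0.5378    0.3242 2.2186e-05
  solve Keq expr → x = 7.4997e-06; check Q = 4.8600e-06
Then change container volume by factor 0.8 (V_new/V_old).
Step 3:
                  J         L         C
  init       0.6722    0.4052 2.7732e-05
  Δ       1.6626e-05 -1.6626e-05 -5.5421e-06
  eq         0.6722    0.4052 2.2190e-05
  solve Keq expr → x = -5.5421e-06; check Q = 4.8600e-06

[L]_eq = 0.4052 M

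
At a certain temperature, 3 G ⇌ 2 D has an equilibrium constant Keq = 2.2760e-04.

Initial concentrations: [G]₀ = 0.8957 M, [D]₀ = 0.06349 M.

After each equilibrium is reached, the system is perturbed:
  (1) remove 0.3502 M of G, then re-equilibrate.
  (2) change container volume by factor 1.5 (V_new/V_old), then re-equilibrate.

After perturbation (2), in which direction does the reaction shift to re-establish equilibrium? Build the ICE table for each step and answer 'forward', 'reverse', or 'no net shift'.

Q₀ = 0.005609 vs Keq = 2.2760e-04 ⇒ Q>K, reverse
Step 1:
                   G          D
  init        0.8957    0.06349
  Δ          0.07364   -0.04909
  eq          0.9693     0.0144
  solve Keq expr → x = -0.02455; check Q = 2.2760e-04
Then remove 0.3502 M of G.
Step 2:
                   G          D
  init        0.6191     0.0144
  Δ           0.0103  -0.006864
  eq          0.6294   0.007534
  solve Keq expr → x = -0.003432; check Q = 2.2760e-04
Then change container volume by factor 1.5 (V_new/V_old).
Step 3:
                   G          D
  init        0.4196   0.005023
  Δ         0.001353 -9.0180e-04
  eq           0.421   0.004121
  solve Keq expr → x = -4.5090e-04; check Q = 2.2760e-04

Direction: reverse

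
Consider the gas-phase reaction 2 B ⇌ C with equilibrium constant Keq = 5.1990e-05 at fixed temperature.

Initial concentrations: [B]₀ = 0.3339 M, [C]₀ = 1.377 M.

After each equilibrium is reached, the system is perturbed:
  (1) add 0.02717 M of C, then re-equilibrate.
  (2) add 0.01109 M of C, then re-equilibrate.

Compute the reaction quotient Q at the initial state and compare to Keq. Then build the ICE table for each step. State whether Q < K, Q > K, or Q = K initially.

Q₀ = 12.35; Q > K (proceeds reverse)

Q₀ = 12.35 vs Keq = 5.1990e-05 ⇒ Q>K, reverse
Step 1:
                    B           C
  init         0.3339       1.377
  Δ             2.753      -1.377
  eq            3.087  4.9541e-04
  solve Keq expr → x = -1.377; check Q = 5.1990e-05
Then add 0.02717 M of C.
Step 2:
                    B           C
  init          3.087     0.02767
  Δ            0.0543    -0.02715
  eq            3.141  5.1300e-04
  solve Keq expr → x = -0.02715; check Q = 5.1990e-05
Then add 0.01109 M of C.
Step 3:
                    B           C
  init          3.141      0.0116
  Δ           0.02217    -0.01108
  eq            3.163  5.2026e-04
  solve Keq expr → x = -0.01108; check Q = 5.1990e-05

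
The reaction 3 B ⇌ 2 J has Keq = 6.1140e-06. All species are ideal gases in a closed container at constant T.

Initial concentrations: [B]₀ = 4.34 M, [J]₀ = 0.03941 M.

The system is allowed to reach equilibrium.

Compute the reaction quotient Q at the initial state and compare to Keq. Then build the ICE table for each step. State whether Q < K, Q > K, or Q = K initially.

Q₀ = 1.9000e-05; Q > K (proceeds reverse)

Q₀ = 1.9000e-05 vs Keq = 6.1140e-06 ⇒ Q>K, reverse
Step 1:
                    B           J
  Initial        4.34     0.03941
  Change      0.02529    -0.01686
  Equil         4.365     0.02255
  solve Keq expr → x = -0.008429; check Q = 6.1140e-06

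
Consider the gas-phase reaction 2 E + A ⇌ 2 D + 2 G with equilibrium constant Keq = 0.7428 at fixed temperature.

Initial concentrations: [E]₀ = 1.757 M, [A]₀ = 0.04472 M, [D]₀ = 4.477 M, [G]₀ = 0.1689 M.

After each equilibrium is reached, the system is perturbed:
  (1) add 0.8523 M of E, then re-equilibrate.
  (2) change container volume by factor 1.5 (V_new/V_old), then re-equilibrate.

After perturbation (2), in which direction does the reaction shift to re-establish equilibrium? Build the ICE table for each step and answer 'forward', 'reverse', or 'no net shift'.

Direction: forward

Q₀ = 4.142 vs Keq = 0.7428 ⇒ Q>K, reverse
Step 1:
                    E           A           D           G
  I             1.757     0.04472       4.477      0.1689
  C           0.06858     0.03429    -0.06858    -0.06858
  E             1.826     0.07901       4.408      0.1003
  solve Keq expr → x = -0.03429; check Q = 0.7428
Then add 0.8523 M of E.
Step 2:
                    E           A           D           G
  I             2.678     0.07901       4.408      0.1003
  C          -0.02985    -0.01493     0.02985     0.02985
  E             2.648     0.06408       4.438      0.1302
  solve Keq expr → x = 0.01493; check Q = 0.7428
Then change container volume by factor 1.5 (V_new/V_old).
Step 3:
                    E           A           D           G
  I             1.765     0.04272       2.959     0.08678
  C          -0.01125   -0.005627     0.01125     0.01125
  E             1.754      0.0371        2.97     0.09803
  solve Keq expr → x = 0.005627; check Q = 0.7428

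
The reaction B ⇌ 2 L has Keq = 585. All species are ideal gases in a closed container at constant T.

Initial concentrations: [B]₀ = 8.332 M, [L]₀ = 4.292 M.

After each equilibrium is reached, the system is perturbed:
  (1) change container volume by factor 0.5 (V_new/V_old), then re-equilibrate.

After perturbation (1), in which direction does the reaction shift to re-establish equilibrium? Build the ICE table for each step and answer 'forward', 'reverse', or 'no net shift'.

Q₀ = 2.211 vs Keq = 585 ⇒ Q<K, forward
Step 1:
                    B           L
  Initial       8.332       4.292
  Change       -7.673       15.35
  Equil        0.6592       19.64
  solve Keq expr → x = 7.673; check Q = 585
Then change container volume by factor 0.5 (V_new/V_old).
Step 2:
                    B           L
  Initial       1.318       39.28
  Change        1.045       -2.09
  Equil         2.364       37.18
  solve Keq expr → x = -1.045; check Q = 585

Direction: reverse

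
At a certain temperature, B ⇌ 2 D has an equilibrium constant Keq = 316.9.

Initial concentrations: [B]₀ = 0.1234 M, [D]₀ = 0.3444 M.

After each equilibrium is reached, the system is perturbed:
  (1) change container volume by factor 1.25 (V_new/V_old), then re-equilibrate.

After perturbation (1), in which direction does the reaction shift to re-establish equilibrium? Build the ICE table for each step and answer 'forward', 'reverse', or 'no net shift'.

Direction: forward

Q₀ = 0.9612 vs Keq = 316.9 ⇒ Q<K, forward
Step 1:
                   B          D
  Initial     0.1234     0.3444
  Change     -0.1223     0.2446
  Equil     0.001095      0.589
  solve Keq expr → x = 0.1223; check Q = 316.9
Then change container volume by factor 1.25 (V_new/V_old).
Step 2:
                   B          D
  Initial 8.7582e-04     0.4712
  Change  -1.7413e-04 3.4826e-04
  Equil   7.0169e-04     0.4716
  solve Keq expr → x = 1.7413e-04; check Q = 316.9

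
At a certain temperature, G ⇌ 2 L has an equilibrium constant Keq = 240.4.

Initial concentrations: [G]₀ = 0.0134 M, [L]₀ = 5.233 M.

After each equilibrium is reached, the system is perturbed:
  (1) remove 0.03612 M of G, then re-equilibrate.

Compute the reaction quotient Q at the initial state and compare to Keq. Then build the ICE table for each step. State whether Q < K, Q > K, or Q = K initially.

Q₀ = 2044 vs Keq = 240.4 ⇒ Q>K, reverse
Step 1:
                    G           L
  I            0.0134       5.233
  C           0.09259     -0.1852
  E             0.106       5.048
  solve Keq expr → x = -0.09259; check Q = 240.4
Then remove 0.03612 M of G.
Step 2:
                    G           L
  I           0.06987       5.048
  C           0.03334    -0.06668
  E            0.1032       4.981
  solve Keq expr → x = -0.03334; check Q = 240.4

Q₀ = 2044; Q > K (proceeds reverse)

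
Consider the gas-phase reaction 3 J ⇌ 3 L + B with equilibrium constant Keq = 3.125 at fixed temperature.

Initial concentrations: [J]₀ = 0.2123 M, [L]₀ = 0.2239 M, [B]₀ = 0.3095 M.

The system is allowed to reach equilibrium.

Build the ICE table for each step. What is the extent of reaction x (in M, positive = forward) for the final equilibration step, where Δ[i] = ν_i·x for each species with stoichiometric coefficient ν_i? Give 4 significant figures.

x = 0.02399 M

Q₀ = 0.3631 vs Keq = 3.125 ⇒ Q<K, forward
Step 1:
                  J         L         B
  init       0.2123    0.2239    0.3095
  Δ        -0.07196   0.07196   0.02399
  eq         0.1403    0.2959    0.3335
  solve Keq expr → x = 0.02399; check Q = 3.125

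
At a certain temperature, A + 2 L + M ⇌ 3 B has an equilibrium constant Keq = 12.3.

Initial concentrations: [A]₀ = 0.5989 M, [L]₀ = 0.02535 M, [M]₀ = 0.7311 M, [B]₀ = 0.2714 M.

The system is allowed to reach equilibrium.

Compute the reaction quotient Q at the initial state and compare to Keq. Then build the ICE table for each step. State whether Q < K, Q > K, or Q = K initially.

Q₀ = 71.05 vs Keq = 12.3 ⇒ Q>K, reverse
Step 1:
                    A           L           M           B
  init         0.5989     0.02535      0.7311      0.2714
  Δ           0.01166     0.02332     0.01166    -0.03498
  eq           0.6106     0.04867      0.7428      0.2364
  solve Keq expr → x = -0.01166; check Q = 12.3

Q₀ = 71.05; Q > K (proceeds reverse)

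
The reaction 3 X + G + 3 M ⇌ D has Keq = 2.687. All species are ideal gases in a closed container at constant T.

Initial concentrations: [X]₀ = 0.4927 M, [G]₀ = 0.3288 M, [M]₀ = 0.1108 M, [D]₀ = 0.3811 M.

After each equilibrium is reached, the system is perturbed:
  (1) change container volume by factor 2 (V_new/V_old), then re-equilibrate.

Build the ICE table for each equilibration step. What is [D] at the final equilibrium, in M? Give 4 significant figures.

Q₀ = 7124 vs Keq = 2.687 ⇒ Q>K, reverse
Step 1:
                    X           G           M           D
  init         0.4927      0.3288      0.1108      0.3811
  Δ            0.4685      0.1562      0.4685     -0.1562
  eq           0.9612       0.485      0.5793      0.2249
  solve Keq expr → x = -0.1562; check Q = 2.687
Then change container volume by factor 2 (V_new/V_old).
Step 2:
                    X           G           M           D
  init         0.4806      0.2425      0.2896      0.1125
  Δ            0.2207     0.07355      0.2207    -0.07355
  eq           0.7013       0.316      0.5103     0.03892
  solve Keq expr → x = -0.07355; check Q = 2.687

[D]_eq = 0.03892 M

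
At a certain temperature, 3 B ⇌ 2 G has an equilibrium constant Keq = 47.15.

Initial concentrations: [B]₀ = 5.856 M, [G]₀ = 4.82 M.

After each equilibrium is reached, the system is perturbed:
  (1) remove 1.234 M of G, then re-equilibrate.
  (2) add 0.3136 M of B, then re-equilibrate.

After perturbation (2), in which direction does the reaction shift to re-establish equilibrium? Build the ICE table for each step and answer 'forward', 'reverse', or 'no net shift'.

Direction: forward

Q₀ = 0.1157 vs Keq = 47.15 ⇒ Q<K, forward
Step 1:
                  B         G
  I           5.856      4.82
  C           -4.75     3.167
  E           1.106     7.987
  solve Keq expr → x = 1.583; check Q = 47.15
Then remove 1.234 M of G.
Step 2:
                  B         G
  I           1.106     6.753
  C         -0.1099   0.07329
  E          0.9961     6.826
  solve Keq expr → x = 0.03664; check Q = 47.15
Then add 0.3136 M of B.
Step 3:
                  B         G
  I            1.31     6.826
  C         -0.2946    0.1964
  E           1.015     7.022
  solve Keq expr → x = 0.0982; check Q = 47.15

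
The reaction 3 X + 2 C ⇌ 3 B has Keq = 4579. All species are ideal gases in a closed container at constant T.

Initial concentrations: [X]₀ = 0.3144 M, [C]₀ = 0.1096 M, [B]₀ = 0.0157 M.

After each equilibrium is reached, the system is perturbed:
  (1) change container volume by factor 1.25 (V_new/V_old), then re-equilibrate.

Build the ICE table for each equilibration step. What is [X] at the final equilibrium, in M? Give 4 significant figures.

Q₀ = 0.01037 vs Keq = 4579 ⇒ Q<K, forward
Step 1:
                  X         C         B
  I          0.3144    0.1096    0.0157
  C         -0.1442  -0.09614    0.1442
  E          0.1702   0.01346    0.1599
  solve Keq expr → x = 0.04807; check Q = 4579
Then change container volume by factor 1.25 (V_new/V_old).
Step 2:
                  X         C         B
  I          0.1362   0.01077    0.1279
  C        0.002794  0.001863 -0.002794
  E          0.1389   0.01263    0.1251
  solve Keq expr → x = -9.3132e-04; check Q = 4579

[X]_eq = 0.1389 M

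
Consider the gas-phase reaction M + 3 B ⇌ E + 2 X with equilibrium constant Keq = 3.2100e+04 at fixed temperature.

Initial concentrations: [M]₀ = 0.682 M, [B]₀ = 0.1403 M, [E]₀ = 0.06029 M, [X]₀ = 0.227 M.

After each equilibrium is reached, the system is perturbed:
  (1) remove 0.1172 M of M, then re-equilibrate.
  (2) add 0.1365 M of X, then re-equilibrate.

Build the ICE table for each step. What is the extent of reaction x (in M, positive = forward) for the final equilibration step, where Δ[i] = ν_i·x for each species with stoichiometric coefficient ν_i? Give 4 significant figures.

x = -7.5202e-04 M

Q₀ = 1.649 vs Keq = 3.2100e+04 ⇒ Q<K, forward
Step 1:
                   M          B          E          X
  init         0.682     0.1403    0.06029      0.227
  Δ         -0.04411    -0.1323    0.04411    0.08822
  eq          0.6379   0.007972     0.1044     0.3152
  solve Keq expr → x = 0.04411; check Q = 3.2100e+04
Then remove 0.1172 M of M.
Step 2:
                   M          B          E          X
  init        0.5207   0.007972     0.1044     0.3152
  Δ       1.8187e-04 5.4562e-04 -1.8187e-04 -3.6375e-04
  eq          0.5209   0.008517     0.1042     0.3149
  solve Keq expr → x = -1.8187e-04; check Q = 3.2100e+04
Then add 0.1365 M of X.
Step 3:
                   M          B          E          X
  init        0.5209   0.008517     0.1042     0.4514
  Δ       7.5202e-04   0.002256 -7.5202e-04  -0.001504
  eq          0.5216    0.01077     0.1035     0.4499
  solve Keq expr → x = -7.5202e-04; check Q = 3.2100e+04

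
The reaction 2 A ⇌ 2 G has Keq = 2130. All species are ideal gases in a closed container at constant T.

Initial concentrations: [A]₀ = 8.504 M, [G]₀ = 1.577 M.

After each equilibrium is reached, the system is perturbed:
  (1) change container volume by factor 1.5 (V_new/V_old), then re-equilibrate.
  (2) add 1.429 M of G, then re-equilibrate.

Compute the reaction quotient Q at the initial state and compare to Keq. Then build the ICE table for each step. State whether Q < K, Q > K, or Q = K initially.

Q₀ = 0.03439; Q < K (proceeds forward)

Q₀ = 0.03439 vs Keq = 2130 ⇒ Q<K, forward
Step 1:
                   A          G
  Initial      8.504      1.577
  Change       -8.29       8.29
  Equil       0.2138      9.867
  solve Keq expr → x = 4.145; check Q = 2130
Then change container volume by factor 1.5 (V_new/V_old).
Step 2:
                   A          G
  Initial     0.1425      6.578
  Change           0          0
  Equil       0.1425      6.578
  solve Keq expr → x = 0; check Q = 2130
Then add 1.429 M of G.
Step 3:
                   A          G
  Initial     0.1425      8.007
  Change     0.03031   -0.03031
  Equil       0.1728      7.977
  solve Keq expr → x = -0.01515; check Q = 2130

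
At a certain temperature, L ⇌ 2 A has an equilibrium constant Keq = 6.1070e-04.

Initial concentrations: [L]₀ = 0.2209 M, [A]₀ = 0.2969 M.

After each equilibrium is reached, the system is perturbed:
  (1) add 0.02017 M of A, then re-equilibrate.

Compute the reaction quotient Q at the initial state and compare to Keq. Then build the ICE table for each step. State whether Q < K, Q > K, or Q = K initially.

Q₀ = 0.399 vs Keq = 6.1070e-04 ⇒ Q>K, reverse
Step 1:
                    L           A
  Initial      0.2209      0.2969
  Change        0.141      -0.282
  Equil        0.3619     0.01487
  solve Keq expr → x = -0.141; check Q = 6.1070e-04
Then add 0.02017 M of A.
Step 2:
                    L           A
  Initial      0.3619     0.03504
  Change     0.009983    -0.01997
  Equil        0.3719     0.01507
  solve Keq expr → x = -0.009983; check Q = 6.1070e-04

Q₀ = 0.399; Q > K (proceeds reverse)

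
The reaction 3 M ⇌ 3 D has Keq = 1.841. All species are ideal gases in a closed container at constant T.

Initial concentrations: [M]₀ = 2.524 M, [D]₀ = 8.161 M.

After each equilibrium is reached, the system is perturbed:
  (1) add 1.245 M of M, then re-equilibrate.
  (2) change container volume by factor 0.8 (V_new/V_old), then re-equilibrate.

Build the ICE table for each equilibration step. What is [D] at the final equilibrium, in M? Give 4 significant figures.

Q₀ = 33.8 vs Keq = 1.841 ⇒ Q>K, reverse
Step 1:
                   M          D
  Initial      2.524      8.161
  Change       2.277     -2.277
  Equil        4.801      5.884
  solve Keq expr → x = -0.759; check Q = 1.841
Then add 1.245 M of M.
Step 2:
                   M          D
  Initial      6.046      5.884
  Change     -0.6856     0.6856
  Equil         5.36       6.57
  solve Keq expr → x = 0.2285; check Q = 1.841
Then change container volume by factor 0.8 (V_new/V_old).
Step 3:
                   M          D
  Initial        6.7      8.212
  Change           0          0
  Equil          6.7      8.212
  solve Keq expr → x = 0; check Q = 1.841

[D]_eq = 8.212 M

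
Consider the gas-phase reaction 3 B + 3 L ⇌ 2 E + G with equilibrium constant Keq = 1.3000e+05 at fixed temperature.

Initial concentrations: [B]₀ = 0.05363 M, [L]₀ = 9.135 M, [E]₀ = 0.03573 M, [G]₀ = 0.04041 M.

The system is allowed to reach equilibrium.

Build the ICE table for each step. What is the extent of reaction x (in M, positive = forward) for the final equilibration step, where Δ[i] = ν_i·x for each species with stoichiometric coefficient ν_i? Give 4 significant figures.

Q₀ = 4.3874e-04 vs Keq = 1.3000e+05 ⇒ Q<K, forward
Step 1:
                    B           L           E           G
  init        0.05363       9.135     0.03573     0.04041
  Δ          -0.05349    -0.05349     0.03566     0.01783
  eq       1.4499e-04       9.082     0.07139     0.05824
  solve Keq expr → x = 0.01783; check Q = 1.3000e+05

x = 0.01783 M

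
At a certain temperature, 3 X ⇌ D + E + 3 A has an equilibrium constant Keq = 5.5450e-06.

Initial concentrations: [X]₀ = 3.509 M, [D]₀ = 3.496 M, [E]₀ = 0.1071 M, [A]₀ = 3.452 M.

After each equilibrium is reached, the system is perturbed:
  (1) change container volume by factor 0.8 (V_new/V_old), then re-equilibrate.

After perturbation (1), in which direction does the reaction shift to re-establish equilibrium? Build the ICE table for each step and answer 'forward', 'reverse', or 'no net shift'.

Direction: reverse

Q₀ = 0.3565 vs Keq = 5.5450e-06 ⇒ Q>K, reverse
Step 1:
                  X         D         E         A
  I           3.509     3.496    0.1071     3.452
  C          0.3213   -0.1071   -0.1071   -0.3213
  E            3.83     3.389 2.9965e-06     3.131
  solve Keq expr → x = -0.1071; check Q = 5.5450e-06
Then change container volume by factor 0.8 (V_new/V_old).
Step 2:
                  X         D         E         A
  I           4.788     4.236 3.7456e-06     3.913
  C       4.0452e-06 -1.3484e-06 -1.3484e-06 -4.0452e-06
  E           4.788     4.236 2.3972e-06     3.913
  solve Keq expr → x = -1.3484e-06; check Q = 5.5450e-06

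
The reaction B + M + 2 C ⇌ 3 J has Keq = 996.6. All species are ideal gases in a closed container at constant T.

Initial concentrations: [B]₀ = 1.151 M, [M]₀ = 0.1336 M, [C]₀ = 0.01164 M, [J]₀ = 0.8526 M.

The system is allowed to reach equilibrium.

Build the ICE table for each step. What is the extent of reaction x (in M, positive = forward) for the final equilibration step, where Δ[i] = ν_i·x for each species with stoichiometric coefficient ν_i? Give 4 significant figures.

Q₀ = 2.9747e+04 vs Keq = 996.6 ⇒ Q>K, reverse
Step 1:
                  B         M         C         J
  init        1.151    0.1336   0.01164    0.8526
  Δ         0.02043   0.02043   0.04085  -0.06128
  eq          1.171     0.154   0.05249    0.7913
  solve Keq expr → x = -0.02043; check Q = 996.6

x = -0.02043 M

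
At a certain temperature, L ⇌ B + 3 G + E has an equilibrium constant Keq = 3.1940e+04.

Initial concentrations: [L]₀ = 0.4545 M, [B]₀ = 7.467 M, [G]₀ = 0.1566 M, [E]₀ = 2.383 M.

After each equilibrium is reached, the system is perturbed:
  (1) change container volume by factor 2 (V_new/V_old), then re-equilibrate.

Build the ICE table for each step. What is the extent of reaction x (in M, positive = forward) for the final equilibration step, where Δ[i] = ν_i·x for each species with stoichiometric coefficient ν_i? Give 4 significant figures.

Q₀ = 0.1504 vs Keq = 3.1940e+04 ⇒ Q<K, forward
Step 1:
                    L           B           G           E
  init         0.4545       7.467      0.1566       2.383
  Δ           -0.4521      0.4521       1.356      0.4521
  eq         0.002434       7.919       1.513       2.835
  solve Keq expr → x = 0.4521; check Q = 3.1940e+04
Then change container volume by factor 2 (V_new/V_old).
Step 2:
                    L           B           G           E
  init       0.001217        3.96      0.7564       1.418
  Δ          -0.00114     0.00114    0.003419     0.00114
  eq       7.7170e-05       3.961      0.7598       1.419
  solve Keq expr → x = 0.00114; check Q = 3.1940e+04

x = 0.00114 M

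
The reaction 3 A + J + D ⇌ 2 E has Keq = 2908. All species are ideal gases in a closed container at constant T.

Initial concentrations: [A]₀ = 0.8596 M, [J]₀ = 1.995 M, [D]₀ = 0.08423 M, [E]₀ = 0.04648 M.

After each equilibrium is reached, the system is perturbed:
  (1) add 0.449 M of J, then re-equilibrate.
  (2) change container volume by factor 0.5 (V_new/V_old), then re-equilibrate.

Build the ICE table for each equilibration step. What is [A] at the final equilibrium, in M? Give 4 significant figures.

[A]_eq = 1.214 M

Q₀ = 0.02024 vs Keq = 2908 ⇒ Q<K, forward
Step 1:
                    A           J           D           E
  init         0.8596       1.995     0.08423     0.04648
  Δ           -0.2526    -0.08419    -0.08419      0.1684
  eq            0.607       1.911  3.7146e-05      0.2149
  solve Keq expr → x = 0.08419; check Q = 2908
Then add 0.449 M of J.
Step 2:
                    A           J           D           E
  init          0.607        2.36  3.7146e-05      0.2149
  Δ       -2.1182e-05 -7.0605e-06 -7.0605e-06  1.4121e-05
  eq            0.607        2.36  3.0085e-05      0.2149
  solve Keq expr → x = 7.0605e-06; check Q = 2908
Then change container volume by factor 0.5 (V_new/V_old).
Step 3:
                    A           J           D           E
  init          1.214        4.72  6.0171e-05      0.4298
  Δ       -1.5793e-04 -5.2643e-05 -5.2643e-05  1.0529e-04
  eq            1.214        4.72  7.5280e-06      0.4299
  solve Keq expr → x = 5.2643e-05; check Q = 2908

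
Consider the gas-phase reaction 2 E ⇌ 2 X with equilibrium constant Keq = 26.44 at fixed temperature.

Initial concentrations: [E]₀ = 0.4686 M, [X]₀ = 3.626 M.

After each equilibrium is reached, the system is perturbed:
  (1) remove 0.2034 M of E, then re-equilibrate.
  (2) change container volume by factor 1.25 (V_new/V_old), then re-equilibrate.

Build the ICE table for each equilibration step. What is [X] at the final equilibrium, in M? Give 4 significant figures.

[X]_eq = 2.606 M

Q₀ = 59.88 vs Keq = 26.44 ⇒ Q>K, reverse
Step 1:
                    E           X
  I            0.4686       3.626
  C            0.1981     -0.1981
  E            0.6667       3.428
  solve Keq expr → x = -0.09903; check Q = 26.44
Then remove 0.2034 M of E.
Step 2:
                    E           X
  I            0.4633       3.428
  C            0.1703     -0.1703
  E            0.6335       3.258
  solve Keq expr → x = -0.08514; check Q = 26.44
Then change container volume by factor 1.25 (V_new/V_old).
Step 3:
                    E           X
  I            0.5068       2.606
  C                 0           0
  E            0.5068       2.606
  solve Keq expr → x = 0; check Q = 26.44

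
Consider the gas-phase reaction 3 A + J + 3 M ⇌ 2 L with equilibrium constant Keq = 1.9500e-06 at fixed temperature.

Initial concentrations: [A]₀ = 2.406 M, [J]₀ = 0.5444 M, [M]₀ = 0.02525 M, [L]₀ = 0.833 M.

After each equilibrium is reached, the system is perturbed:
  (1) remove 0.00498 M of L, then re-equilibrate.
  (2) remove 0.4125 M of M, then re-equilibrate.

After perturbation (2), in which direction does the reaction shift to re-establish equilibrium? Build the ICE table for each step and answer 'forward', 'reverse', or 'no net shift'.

Q₀ = 5685 vs Keq = 1.9500e-06 ⇒ Q>K, reverse
Step 1:
                  A         J         M         L
  I           2.406    0.5444   0.02525     0.833
  C            1.23    0.4099      1.23   -0.8197
  E           3.636    0.9543     1.255   0.01329
  solve Keq expr → x = -0.4099; check Q = 1.9500e-06
Then remove 0.00498 M of L.
Step 2:
                  A         J         M         L
  I           3.636    0.9543     1.255  0.008312
  C       -0.007215 -0.002405 -0.007215   0.00481
  E           3.628    0.9518     1.248   0.01312
  solve Keq expr → x = 0.002405; check Q = 1.9500e-06
Then remove 0.4125 M of M.
Step 3:
                  A         J         M         L
  I           3.628    0.9518    0.8351   0.01312
  C        0.008679  0.002893  0.008679 -0.005786
  E           3.637    0.9547    0.8438  0.007335
  solve Keq expr → x = -0.002893; check Q = 1.9500e-06

Direction: reverse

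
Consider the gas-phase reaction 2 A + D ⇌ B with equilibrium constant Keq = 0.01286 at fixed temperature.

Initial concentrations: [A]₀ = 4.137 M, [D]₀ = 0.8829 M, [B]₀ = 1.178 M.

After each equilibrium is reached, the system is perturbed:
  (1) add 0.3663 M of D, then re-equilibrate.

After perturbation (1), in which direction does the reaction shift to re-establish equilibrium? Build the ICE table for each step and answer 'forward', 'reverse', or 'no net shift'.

Direction: forward

Q₀ = 0.07796 vs Keq = 0.01286 ⇒ Q>K, reverse
Step 1:
                  A         D         B
  Initial     4.137    0.8829     1.178
  Change      1.239    0.6196   -0.6196
  Equil       5.376     1.502    0.5584
  solve Keq expr → x = -0.6196; check Q = 0.01286
Then add 0.3663 M of D.
Step 2:
                  A         D         B
  Initial     5.376     1.869    0.5584
  Change    -0.1463  -0.07314   0.07314
  Equil        5.23     1.796    0.6316
  solve Keq expr → x = 0.07314; check Q = 0.01286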